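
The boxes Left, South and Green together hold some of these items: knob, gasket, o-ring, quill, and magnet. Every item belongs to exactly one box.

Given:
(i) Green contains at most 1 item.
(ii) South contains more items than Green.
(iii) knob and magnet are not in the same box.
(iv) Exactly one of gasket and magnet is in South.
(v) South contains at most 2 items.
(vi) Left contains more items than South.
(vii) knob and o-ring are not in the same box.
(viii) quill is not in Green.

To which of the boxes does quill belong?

From (viii): quill ∉ Green.
Suppose quill ∉ Left: no assignment then satisfies all the clues, so quill ∈ Left.

quill: Left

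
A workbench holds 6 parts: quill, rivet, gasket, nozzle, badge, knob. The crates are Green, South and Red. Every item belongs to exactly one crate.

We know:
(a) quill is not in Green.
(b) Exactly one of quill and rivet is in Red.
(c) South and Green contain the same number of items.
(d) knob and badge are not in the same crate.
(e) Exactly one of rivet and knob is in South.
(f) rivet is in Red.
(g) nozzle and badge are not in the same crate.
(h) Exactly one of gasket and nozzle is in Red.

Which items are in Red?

From (a): quill ∉ Green.
From (f): rivet ∈ Red.
(b) (exactly one): quill ∉ Red.
(e) (exactly one): knob ∈ South.
Only one crate left: quill ∈ South.
(d): badge ∉ South.
Suppose gasket ∈ Red: no assignment then satisfies all the clues, so gasket ∉ Red.

Red = {nozzle, rivet}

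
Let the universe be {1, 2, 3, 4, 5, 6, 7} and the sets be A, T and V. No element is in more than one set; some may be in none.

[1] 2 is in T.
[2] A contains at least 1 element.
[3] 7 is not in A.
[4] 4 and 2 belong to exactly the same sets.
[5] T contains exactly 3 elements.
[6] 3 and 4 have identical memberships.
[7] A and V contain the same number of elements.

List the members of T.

From (1): 2 ∈ T.
From (3): 7 ∉ A.
(4): 4 matches 2: 4 ∉ A.
(4): 4 matches 2: 4 ∈ T.
(6): 3 matches 4: 3 ∉ A.
(6): 3 matches 4: 3 ∈ T.
(5): T already has 3, so the rest are out.

T = {2, 3, 4}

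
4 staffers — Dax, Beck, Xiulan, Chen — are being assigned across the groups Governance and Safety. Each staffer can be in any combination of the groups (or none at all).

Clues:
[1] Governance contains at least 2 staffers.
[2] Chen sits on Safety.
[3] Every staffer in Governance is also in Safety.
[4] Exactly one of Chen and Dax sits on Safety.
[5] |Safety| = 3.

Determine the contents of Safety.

Safety = {Beck, Chen, Xiulan}

From (2): Chen ∈ Safety.
(4) (exactly one): Dax ∉ Safety.
(5): only 3 candidates remain for Safety, so all are in.
(3) contrapositive: Dax ∉ Governance.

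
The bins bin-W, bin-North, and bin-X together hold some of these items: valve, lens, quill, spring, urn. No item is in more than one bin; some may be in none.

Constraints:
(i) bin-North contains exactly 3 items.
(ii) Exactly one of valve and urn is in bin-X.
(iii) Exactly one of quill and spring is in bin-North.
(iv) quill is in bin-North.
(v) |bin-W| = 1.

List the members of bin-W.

bin-W = {spring}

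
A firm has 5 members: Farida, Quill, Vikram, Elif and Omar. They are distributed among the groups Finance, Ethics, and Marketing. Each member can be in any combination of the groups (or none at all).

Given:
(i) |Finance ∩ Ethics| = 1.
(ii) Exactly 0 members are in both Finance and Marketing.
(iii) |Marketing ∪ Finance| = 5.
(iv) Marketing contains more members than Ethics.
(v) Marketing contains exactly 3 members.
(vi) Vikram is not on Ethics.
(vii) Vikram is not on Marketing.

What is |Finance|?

2

From (vi): Vikram ∉ Ethics.
From (vii): Vikram ∉ Marketing.
Suppose Vikram ∉ Finance: no assignment then satisfies all the clues, so Vikram ∈ Finance.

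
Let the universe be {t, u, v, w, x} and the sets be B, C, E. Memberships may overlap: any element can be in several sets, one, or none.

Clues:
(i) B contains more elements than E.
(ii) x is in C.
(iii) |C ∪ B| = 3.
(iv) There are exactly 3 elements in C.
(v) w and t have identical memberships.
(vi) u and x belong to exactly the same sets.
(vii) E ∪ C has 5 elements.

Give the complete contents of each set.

B = {u, v, x}; C = {u, v, x}; E = {t, w}

From (ii): x ∈ C.
(vi): u matches x: u ∈ C.
Suppose t ∈ B: no assignment then satisfies all the clues, so t ∉ B.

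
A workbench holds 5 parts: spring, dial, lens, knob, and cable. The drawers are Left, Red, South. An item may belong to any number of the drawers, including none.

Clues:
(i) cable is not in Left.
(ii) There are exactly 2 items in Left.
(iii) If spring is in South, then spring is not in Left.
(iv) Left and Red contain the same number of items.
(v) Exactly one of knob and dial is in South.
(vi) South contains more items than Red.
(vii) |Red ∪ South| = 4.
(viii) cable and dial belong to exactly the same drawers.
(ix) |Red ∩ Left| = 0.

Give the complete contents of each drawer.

Left = {knob, lens}; Red = {cable, dial}; South = {cable, dial, lens, spring}

From (i): cable ∉ Left.
(viii): dial matches cable: dial ∉ Left.
Suppose spring ∈ Left: no assignment then satisfies all the clues, so spring ∉ Left.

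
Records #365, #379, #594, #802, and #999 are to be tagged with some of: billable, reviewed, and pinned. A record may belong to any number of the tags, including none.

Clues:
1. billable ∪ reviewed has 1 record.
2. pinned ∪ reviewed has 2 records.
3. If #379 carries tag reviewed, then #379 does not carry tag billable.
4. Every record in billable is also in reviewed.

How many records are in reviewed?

1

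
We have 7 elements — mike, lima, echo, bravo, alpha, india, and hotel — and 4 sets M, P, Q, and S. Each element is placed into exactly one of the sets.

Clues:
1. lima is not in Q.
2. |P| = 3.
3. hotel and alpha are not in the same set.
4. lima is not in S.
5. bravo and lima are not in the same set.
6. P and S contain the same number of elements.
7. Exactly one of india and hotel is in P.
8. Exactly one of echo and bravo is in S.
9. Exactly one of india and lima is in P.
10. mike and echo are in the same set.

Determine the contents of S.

S = {echo, hotel, mike}

From (1): lima ∉ Q.
From (4): lima ∉ S.
Suppose mike ∉ S: no assignment then satisfies all the clues, so mike ∈ S.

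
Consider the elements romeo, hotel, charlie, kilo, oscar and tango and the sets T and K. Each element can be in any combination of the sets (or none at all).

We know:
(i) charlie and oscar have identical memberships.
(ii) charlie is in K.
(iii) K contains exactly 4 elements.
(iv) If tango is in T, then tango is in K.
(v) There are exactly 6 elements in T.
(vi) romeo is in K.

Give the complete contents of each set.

From (ii): charlie ∈ K.
From (vi): romeo ∈ K.
(i): oscar matches charlie: oscar ∈ K.
(v): only 6 candidates remain for T, so all are in.
(iv): tango ∈ K.
(iii): K already has 4, so the rest are out.

T = {charlie, hotel, kilo, oscar, romeo, tango}; K = {charlie, oscar, romeo, tango}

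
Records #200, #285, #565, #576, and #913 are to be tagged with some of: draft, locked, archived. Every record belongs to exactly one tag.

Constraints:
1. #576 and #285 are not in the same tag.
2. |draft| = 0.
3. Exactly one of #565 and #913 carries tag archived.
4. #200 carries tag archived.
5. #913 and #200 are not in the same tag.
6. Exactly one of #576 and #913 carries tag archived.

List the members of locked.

locked = {#285, #913}

From (4): #200 ∈ archived.
(2): draft already has 0, so the rest are out.
(5): #913 ∉ archived.
(6) (exactly one): #576 ∈ archived.
Only one tag left: #913 ∈ locked.
(1): #285 ∉ archived.
(3) (exactly one): #565 ∈ archived.
Only one tag left: #285 ∈ locked.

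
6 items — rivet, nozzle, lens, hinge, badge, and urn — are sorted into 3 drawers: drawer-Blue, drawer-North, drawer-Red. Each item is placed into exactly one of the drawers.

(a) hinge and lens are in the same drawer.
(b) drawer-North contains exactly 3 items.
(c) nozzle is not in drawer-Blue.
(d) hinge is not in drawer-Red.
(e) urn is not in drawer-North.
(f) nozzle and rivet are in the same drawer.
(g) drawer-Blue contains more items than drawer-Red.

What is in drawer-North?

drawer-North = {badge, nozzle, rivet}

From (c): nozzle ∉ drawer-Blue.
From (d): hinge ∉ drawer-Red.
From (e): urn ∉ drawer-North.
(a): lens matches hinge: lens ∉ drawer-Red.
(f): rivet matches nozzle: rivet ∉ drawer-Blue.
Suppose rivet ∉ drawer-North: no assignment then satisfies all the clues, so rivet ∈ drawer-North.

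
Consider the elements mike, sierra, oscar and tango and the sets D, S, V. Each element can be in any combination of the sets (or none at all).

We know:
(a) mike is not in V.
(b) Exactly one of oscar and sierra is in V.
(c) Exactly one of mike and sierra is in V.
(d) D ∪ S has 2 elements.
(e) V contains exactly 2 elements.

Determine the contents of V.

V = {sierra, tango}

From (a): mike ∉ V.
(c) (exactly one): sierra ∈ V.
(b) (exactly one): oscar ∉ V.
(e): only 2 candidates remain for V, so all are in.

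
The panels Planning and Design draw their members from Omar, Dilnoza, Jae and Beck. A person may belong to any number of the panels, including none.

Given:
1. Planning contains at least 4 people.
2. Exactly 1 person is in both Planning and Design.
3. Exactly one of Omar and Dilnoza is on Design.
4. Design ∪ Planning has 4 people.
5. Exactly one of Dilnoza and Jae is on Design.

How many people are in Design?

1

(1): only 4 candidates remain for Planning, so all are in.
Suppose Omar ∈ Design: no assignment then satisfies all the clues, so Omar ∉ Design.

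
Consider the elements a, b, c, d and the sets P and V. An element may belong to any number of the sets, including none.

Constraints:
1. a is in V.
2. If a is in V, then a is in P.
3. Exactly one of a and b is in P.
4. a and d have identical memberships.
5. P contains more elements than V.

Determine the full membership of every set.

P = {a, c, d}; V = {a, d}

From (1): a ∈ V.
(2): a ∈ P.
(3) (exactly one): b ∉ P.
(4): d matches a: d ∈ P.
(4): d matches a: d ∈ V.
Suppose b ∈ V: no assignment then satisfies all the clues, so b ∉ V.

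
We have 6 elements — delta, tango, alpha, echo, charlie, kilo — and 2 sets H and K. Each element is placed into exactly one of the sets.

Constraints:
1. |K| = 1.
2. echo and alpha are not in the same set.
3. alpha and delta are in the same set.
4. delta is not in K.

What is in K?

From (4): delta ∉ K.
(3): alpha matches delta: alpha ∉ K.
Only one set left: delta ∈ H.
Only one set left: alpha ∈ H.
(2): echo ∉ H.
Only one set left: echo ∈ K.
(1): K already has 1, so the rest are out.
Only one set left: tango ∈ H.
Only one set left: charlie ∈ H.
Only one set left: kilo ∈ H.

K = {echo}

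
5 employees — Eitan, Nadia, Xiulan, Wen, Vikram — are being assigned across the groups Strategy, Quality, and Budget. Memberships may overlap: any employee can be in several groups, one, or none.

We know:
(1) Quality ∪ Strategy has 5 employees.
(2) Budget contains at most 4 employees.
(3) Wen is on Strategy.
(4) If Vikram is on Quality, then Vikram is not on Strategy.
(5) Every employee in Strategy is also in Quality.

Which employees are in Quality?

Quality = {Eitan, Nadia, Vikram, Wen, Xiulan}

From (3): Wen ∈ Strategy.
(5) with Wen ∈ Strategy: Wen ∈ Quality.
Suppose Eitan ∉ Quality: no assignment then satisfies all the clues, so Eitan ∈ Quality.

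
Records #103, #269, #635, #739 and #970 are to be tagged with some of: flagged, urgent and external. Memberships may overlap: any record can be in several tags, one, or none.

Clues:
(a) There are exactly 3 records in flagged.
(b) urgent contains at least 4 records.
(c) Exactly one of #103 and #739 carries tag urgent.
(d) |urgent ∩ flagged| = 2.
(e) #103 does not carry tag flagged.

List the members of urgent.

urgent = {#103, #269, #635, #970}

From (e): #103 ∉ flagged.
Suppose #103 ∉ urgent: no assignment then satisfies all the clues, so #103 ∈ urgent.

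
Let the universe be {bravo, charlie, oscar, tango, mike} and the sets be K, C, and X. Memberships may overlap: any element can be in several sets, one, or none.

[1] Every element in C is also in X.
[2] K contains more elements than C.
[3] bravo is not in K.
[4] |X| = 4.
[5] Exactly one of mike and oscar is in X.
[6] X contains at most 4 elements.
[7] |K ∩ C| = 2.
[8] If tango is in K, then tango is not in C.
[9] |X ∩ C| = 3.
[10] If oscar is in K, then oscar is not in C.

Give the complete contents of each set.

K = {charlie, mike, oscar, tango}; C = {bravo, charlie, mike}; X = {bravo, charlie, mike, tango}

From (3): bravo ∉ K.
Suppose bravo ∉ C: no assignment then satisfies all the clues, so bravo ∈ C.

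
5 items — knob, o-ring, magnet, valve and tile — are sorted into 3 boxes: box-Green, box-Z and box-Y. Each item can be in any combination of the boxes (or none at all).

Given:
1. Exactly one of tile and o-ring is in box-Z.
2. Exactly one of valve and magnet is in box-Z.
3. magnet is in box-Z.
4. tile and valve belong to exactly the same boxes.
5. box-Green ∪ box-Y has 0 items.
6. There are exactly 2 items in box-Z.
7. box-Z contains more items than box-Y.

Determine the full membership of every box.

box-Green = {}; box-Z = {magnet, o-ring}; box-Y = {}

From (3): magnet ∈ box-Z.
(2) (exactly one): valve ∉ box-Z.
(4): tile matches valve: tile ∉ box-Z.
(1) (exactly one): o-ring ∈ box-Z.
(6): box-Z already has 2, so the rest are out.
Suppose knob ∈ box-Green: no assignment then satisfies all the clues, so knob ∉ box-Green.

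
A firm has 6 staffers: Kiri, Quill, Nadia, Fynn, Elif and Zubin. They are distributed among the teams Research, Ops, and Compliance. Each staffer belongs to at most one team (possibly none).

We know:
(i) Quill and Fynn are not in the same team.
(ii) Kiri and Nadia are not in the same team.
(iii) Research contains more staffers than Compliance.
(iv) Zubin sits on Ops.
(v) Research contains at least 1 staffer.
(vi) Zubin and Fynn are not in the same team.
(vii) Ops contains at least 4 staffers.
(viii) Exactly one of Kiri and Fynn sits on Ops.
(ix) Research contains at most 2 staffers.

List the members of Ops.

Ops = {Elif, Kiri, Quill, Zubin}

From (iv): Zubin ∈ Ops.
(vi): Fynn ∉ Ops.
(viii) (exactly one): Kiri ∈ Ops.
(ii): Nadia ∉ Ops.
(vii): only 4 candidates remain for Ops, so all are in.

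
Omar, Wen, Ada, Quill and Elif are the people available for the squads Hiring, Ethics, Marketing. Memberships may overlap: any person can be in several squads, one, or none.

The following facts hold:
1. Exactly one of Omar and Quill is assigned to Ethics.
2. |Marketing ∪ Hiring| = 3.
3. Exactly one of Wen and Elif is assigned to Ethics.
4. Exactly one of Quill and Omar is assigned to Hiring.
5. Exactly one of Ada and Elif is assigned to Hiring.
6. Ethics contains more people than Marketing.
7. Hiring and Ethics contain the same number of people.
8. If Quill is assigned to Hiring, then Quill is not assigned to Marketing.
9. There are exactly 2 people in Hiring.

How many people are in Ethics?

2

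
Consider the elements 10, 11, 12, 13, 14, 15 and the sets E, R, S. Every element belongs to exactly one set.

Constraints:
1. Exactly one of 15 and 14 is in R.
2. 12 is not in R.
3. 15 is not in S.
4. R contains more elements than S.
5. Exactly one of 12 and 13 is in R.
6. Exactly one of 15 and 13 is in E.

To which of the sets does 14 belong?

14: R

From (2): 12 ∉ R.
From (3): 15 ∉ S.
(5) (exactly one): 13 ∈ R.
(6) (exactly one): 15 ∈ E.
(1) (exactly one): 14 ∈ R.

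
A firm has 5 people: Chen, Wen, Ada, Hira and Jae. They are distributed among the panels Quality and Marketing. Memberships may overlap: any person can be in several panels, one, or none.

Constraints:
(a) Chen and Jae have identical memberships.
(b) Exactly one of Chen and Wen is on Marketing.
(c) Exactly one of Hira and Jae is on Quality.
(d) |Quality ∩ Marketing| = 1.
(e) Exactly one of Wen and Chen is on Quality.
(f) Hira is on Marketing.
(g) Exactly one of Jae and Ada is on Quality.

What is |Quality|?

3

From (f): Hira ∈ Marketing.
Suppose Chen ∈ Quality: no assignment then satisfies all the clues, so Chen ∉ Quality.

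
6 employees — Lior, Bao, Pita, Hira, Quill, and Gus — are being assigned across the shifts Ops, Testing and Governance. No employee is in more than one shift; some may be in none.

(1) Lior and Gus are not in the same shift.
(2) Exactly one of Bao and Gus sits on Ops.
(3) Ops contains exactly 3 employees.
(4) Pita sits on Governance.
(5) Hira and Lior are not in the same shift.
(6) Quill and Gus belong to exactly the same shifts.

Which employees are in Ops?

Ops = {Gus, Hira, Quill}

From (4): Pita ∈ Governance.
Suppose Lior ∈ Ops: no assignment then satisfies all the clues, so Lior ∉ Ops.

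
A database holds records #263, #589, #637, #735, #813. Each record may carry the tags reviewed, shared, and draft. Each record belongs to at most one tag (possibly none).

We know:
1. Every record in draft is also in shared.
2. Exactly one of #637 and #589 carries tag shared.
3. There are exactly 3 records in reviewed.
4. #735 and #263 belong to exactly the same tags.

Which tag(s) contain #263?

#263: reviewed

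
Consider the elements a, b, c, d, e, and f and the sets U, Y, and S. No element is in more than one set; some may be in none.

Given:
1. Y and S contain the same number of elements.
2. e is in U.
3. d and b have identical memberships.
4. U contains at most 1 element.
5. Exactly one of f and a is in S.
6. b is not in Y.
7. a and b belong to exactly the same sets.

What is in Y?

Y = {c}

From (2): e ∈ U.
From (6): b ∉ Y.
(3): d matches b: d ∉ Y.
(4): U already has 1, so the rest are out.
(7): a matches b: a ∉ Y.
Suppose c ∉ Y: no assignment then satisfies all the clues, so c ∈ Y.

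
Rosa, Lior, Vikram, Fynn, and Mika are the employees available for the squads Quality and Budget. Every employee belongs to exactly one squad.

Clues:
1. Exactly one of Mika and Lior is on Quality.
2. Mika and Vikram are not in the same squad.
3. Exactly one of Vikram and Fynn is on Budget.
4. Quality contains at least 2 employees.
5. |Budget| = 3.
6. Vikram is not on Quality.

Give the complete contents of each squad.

From (6): Vikram ∉ Quality.
Only one squad left: Vikram ∈ Budget.
(2): Mika ∉ Budget.
(3) (exactly one): Fynn ∉ Budget.
(5): only 3 candidates remain for Budget, so all are in.
Only one squad left: Fynn ∈ Quality.
Only one squad left: Mika ∈ Quality.

Quality = {Fynn, Mika}; Budget = {Lior, Rosa, Vikram}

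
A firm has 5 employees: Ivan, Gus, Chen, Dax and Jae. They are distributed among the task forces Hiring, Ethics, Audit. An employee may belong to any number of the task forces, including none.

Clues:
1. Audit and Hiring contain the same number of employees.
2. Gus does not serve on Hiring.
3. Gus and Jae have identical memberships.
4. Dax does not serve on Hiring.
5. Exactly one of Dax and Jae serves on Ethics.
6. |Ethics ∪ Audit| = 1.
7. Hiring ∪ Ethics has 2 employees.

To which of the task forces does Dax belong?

Dax: Audit, Ethics

From (2): Gus ∉ Hiring.
From (4): Dax ∉ Hiring.
(3): Jae matches Gus: Jae ∉ Hiring.
Suppose Dax ∉ Ethics: no assignment then satisfies all the clues, so Dax ∈ Ethics.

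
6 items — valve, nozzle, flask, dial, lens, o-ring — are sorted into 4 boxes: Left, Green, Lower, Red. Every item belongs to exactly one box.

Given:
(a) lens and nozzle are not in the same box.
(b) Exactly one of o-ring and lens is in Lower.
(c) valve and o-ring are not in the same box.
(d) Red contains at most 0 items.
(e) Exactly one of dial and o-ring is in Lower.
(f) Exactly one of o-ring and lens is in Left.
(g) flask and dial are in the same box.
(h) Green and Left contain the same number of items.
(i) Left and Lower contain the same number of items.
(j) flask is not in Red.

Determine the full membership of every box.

Left = {lens, valve}; Green = {dial, flask}; Lower = {nozzle, o-ring}; Red = {}

From (j): flask ∉ Red.
(d): Red already has 0, so the rest are out.
Suppose valve ∉ Left: no assignment then satisfies all the clues, so valve ∈ Left.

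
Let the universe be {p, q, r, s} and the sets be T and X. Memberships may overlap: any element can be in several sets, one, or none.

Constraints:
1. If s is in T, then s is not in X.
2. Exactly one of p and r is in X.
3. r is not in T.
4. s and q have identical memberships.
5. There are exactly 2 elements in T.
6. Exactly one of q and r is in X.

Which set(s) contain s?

s: T

From (3): r ∉ T.
Suppose s ∉ T: no assignment then satisfies all the clues, so s ∈ T.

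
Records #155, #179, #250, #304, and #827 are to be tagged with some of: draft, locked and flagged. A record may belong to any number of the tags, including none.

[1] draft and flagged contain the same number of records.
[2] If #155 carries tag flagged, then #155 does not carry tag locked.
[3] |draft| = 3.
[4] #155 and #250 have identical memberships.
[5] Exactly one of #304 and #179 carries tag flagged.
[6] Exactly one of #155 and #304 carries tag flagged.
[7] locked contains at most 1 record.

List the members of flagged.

flagged = {#155, #179, #250}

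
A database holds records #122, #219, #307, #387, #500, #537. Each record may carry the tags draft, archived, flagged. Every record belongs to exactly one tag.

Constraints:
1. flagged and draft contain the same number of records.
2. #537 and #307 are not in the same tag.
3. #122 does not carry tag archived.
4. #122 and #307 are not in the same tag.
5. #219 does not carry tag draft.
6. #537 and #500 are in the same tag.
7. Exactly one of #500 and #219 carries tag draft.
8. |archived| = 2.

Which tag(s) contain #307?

From (3): #122 ∉ archived.
From (5): #219 ∉ draft.
(7) (exactly one): #500 ∈ draft.
(6): #537 matches #500: #537 ∈ draft.
(2): #307 ∉ draft.
Suppose #307 ∉ archived: no assignment then satisfies all the clues, so #307 ∈ archived.

#307: archived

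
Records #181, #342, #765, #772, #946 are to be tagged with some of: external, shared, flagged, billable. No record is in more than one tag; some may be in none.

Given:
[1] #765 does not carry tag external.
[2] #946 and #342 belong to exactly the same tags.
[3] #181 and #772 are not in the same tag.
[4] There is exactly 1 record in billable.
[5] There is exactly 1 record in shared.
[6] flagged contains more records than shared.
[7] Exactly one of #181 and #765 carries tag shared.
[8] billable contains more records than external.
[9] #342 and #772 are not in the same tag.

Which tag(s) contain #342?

#342: flagged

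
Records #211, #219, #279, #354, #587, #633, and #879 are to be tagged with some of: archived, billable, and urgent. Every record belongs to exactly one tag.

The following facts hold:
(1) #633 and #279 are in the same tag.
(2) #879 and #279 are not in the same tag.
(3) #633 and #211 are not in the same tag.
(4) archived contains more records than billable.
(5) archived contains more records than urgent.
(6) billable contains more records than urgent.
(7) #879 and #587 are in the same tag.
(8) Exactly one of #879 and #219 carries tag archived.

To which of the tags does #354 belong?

#354: archived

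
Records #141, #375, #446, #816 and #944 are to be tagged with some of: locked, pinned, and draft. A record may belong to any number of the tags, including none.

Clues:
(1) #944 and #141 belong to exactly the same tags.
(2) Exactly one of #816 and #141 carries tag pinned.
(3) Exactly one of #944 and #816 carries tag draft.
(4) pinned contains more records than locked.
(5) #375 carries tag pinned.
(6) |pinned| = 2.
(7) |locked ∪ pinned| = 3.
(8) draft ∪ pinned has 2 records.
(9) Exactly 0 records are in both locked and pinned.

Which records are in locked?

locked = {#446}

From (5): #375 ∈ pinned.
Suppose #141 ∈ locked: no assignment then satisfies all the clues, so #141 ∉ locked.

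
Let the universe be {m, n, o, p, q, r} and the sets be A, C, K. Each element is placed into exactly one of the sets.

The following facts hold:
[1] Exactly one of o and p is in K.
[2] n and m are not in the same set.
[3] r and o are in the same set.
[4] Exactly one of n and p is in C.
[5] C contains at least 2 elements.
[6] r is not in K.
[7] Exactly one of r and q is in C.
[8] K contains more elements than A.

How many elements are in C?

3

From (6): r ∉ K.
(3): o matches r: o ∉ K.
(1) (exactly one): p ∈ K.
(4) (exactly one): n ∈ C.
(2): m ∉ C.
Suppose o ∈ A: no assignment then satisfies all the clues, so o ∉ A.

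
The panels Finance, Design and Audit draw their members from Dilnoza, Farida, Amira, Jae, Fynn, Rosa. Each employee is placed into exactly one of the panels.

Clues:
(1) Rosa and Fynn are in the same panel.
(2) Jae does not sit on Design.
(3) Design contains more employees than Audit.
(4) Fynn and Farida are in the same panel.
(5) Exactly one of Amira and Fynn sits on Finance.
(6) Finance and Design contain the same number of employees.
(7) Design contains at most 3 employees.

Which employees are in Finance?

From (2): Jae ∉ Design.
Suppose Dilnoza ∉ Finance: no assignment then satisfies all the clues, so Dilnoza ∈ Finance.

Finance = {Amira, Dilnoza, Jae}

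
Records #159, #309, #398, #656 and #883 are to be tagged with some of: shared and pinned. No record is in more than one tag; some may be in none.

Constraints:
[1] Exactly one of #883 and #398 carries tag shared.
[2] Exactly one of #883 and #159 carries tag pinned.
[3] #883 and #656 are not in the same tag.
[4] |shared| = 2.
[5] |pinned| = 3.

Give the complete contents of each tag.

shared = {#309, #883}; pinned = {#159, #398, #656}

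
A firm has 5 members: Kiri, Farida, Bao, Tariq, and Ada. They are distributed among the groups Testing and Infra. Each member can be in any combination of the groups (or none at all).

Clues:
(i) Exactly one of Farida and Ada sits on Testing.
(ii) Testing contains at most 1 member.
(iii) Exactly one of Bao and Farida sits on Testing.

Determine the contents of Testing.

Testing = {Farida}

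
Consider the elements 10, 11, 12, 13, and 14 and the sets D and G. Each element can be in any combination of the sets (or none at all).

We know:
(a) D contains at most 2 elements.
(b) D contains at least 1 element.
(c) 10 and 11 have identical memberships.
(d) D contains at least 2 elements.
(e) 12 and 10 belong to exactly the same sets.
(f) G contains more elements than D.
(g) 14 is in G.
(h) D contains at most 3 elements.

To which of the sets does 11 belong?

11: G

From (g): 14 ∈ G.
Suppose 11 ∈ D: no assignment then satisfies all the clues, so 11 ∉ D.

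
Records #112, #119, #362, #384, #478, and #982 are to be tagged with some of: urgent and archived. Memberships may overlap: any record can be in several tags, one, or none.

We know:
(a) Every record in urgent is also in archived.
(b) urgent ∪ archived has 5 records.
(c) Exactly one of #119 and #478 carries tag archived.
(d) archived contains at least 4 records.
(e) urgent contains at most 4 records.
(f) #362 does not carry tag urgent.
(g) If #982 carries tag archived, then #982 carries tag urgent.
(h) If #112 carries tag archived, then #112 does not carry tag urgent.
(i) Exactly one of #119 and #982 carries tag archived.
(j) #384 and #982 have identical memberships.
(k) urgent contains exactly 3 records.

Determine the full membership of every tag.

urgent = {#384, #478, #982}; archived = {#112, #362, #384, #478, #982}

From (f): #362 ∉ urgent.
Suppose #112 ∈ urgent: no assignment then satisfies all the clues, so #112 ∉ urgent.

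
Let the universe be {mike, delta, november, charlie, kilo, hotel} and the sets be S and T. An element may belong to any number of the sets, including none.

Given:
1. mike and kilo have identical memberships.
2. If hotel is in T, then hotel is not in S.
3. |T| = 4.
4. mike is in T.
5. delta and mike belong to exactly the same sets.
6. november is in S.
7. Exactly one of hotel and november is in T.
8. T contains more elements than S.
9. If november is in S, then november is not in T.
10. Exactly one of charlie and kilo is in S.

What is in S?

S = {charlie, november}

From (4): mike ∈ T.
From (6): november ∈ S.
(1): kilo matches mike: kilo ∈ T.
(5): delta matches mike: delta ∈ T.
(9): november ∉ T.
(7) (exactly one): hotel ∈ T.
(2): hotel ∉ S.
(3): T already has 4, so the rest are out.
Suppose mike ∈ S: no assignment then satisfies all the clues, so mike ∉ S.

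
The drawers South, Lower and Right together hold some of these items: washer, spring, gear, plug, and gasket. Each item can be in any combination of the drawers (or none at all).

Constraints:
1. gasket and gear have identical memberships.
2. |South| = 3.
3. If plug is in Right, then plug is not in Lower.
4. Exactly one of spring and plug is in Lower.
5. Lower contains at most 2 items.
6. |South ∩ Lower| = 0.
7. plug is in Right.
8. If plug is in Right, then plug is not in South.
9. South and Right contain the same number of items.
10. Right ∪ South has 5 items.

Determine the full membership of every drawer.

South = {gasket, gear, washer}; Lower = {spring}; Right = {plug, spring, washer}

From (7): plug ∈ Right.
(3): plug ∉ Lower.
(4) (exactly one): spring ∈ Lower.
(8): plug ∉ South.
Suppose washer ∉ South: no assignment then satisfies all the clues, so washer ∈ South.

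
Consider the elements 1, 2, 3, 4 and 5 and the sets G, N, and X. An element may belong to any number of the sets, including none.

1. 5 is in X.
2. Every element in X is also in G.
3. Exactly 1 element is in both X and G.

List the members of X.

X = {5}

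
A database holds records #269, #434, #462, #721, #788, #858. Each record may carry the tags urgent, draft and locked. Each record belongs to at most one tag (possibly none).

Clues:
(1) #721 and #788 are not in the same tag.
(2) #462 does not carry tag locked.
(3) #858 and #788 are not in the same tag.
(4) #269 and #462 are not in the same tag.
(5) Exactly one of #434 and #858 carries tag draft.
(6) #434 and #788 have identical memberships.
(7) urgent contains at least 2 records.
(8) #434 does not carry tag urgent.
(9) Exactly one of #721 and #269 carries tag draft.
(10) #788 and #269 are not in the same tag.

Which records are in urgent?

urgent = {#462, #721}

From (2): #462 ∉ locked.
From (8): #434 ∉ urgent.
(6): #788 matches #434: #788 ∉ urgent.
Suppose #269 ∈ urgent: no assignment then satisfies all the clues, so #269 ∉ urgent.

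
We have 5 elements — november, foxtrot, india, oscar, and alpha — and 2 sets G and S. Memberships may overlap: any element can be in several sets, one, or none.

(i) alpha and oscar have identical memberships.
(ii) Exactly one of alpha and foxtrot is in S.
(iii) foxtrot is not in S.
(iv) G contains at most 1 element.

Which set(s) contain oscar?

oscar: S

From (iii): foxtrot ∉ S.
(ii) (exactly one): alpha ∈ S.
(i): oscar matches alpha: oscar ∈ S.
Suppose oscar ∈ G: no assignment then satisfies all the clues, so oscar ∉ G.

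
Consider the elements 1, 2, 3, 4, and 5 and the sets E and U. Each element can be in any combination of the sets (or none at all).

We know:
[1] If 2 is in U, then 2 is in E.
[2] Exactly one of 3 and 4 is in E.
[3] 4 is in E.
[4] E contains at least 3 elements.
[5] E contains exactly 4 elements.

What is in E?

E = {1, 2, 4, 5}

From (3): 4 ∈ E.
(2) (exactly one): 3 ∉ E.
(5): only 4 candidates remain for E, so all are in.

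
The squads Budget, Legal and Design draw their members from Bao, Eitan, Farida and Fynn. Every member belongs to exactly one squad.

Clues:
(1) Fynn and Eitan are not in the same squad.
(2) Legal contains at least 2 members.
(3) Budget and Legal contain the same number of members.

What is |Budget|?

2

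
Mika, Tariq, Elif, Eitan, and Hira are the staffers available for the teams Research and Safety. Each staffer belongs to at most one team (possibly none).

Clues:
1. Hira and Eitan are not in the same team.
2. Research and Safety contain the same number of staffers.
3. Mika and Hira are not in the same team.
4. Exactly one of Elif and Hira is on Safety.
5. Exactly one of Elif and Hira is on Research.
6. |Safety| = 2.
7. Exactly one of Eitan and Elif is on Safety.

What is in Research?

Research = {Hira, Tariq}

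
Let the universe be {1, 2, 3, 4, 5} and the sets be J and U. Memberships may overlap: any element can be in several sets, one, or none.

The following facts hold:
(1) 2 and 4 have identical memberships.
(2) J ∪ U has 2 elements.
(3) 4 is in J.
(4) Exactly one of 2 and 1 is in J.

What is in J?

From (3): 4 ∈ J.
(1): 2 matches 4: 2 ∈ J.
(4) (exactly one): 1 ∉ J.
Suppose 3 ∈ J: no assignment then satisfies all the clues, so 3 ∉ J.

J = {2, 4}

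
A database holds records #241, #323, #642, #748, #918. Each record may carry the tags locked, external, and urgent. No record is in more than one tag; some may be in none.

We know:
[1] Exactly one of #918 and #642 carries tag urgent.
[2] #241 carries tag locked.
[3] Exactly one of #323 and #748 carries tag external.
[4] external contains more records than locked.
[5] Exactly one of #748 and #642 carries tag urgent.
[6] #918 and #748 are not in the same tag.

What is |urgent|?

1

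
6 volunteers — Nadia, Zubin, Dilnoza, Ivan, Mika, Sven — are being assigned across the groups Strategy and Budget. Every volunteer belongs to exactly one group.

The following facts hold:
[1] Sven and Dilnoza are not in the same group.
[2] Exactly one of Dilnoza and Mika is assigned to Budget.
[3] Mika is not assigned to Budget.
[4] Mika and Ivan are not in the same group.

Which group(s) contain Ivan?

Ivan: Budget

From (3): Mika ∉ Budget.
(2) (exactly one): Dilnoza ∈ Budget.
Only one group left: Mika ∈ Strategy.
(1): Sven ∉ Budget.
(4): Ivan ∉ Strategy.
Only one group left: Ivan ∈ Budget.
Only one group left: Sven ∈ Strategy.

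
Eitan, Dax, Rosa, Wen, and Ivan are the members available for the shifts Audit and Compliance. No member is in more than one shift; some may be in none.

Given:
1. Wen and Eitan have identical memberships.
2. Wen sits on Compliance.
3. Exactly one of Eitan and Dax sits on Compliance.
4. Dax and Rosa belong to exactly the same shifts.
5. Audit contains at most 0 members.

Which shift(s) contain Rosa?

Rosa: none

From (2): Wen ∈ Compliance.
(1): Eitan matches Wen: Eitan ∉ Audit.
(1): Eitan matches Wen: Eitan ∈ Compliance.
(3) (exactly one): Dax ∉ Compliance.
(4): Rosa matches Dax: Rosa ∉ Compliance.
(5): Audit already has 0, so the rest are out.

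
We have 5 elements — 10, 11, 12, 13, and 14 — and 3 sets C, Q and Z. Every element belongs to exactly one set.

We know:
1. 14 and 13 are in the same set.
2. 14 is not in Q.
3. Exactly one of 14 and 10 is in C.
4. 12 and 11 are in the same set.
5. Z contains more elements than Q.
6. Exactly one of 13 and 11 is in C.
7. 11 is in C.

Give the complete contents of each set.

From (2): 14 ∉ Q.
From (7): 11 ∈ C.
(1): 13 matches 14: 13 ∉ Q.
(4): 12 matches 11: 12 ∈ C.
(6) (exactly one): 13 ∉ C.
Only one set left: 13 ∈ Z.
(1): 14 matches 13: 14 ∉ C.
(1): 14 matches 13: 14 ∈ Z.
(3) (exactly one): 10 ∈ C.

C = {10, 11, 12}; Q = {}; Z = {13, 14}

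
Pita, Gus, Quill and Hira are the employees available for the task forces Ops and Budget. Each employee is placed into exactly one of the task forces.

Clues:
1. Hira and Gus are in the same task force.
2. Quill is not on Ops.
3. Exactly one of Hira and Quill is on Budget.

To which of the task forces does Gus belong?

Gus: Ops

From (2): Quill ∉ Ops.
Only one task force left: Quill ∈ Budget.
(3) (exactly one): Hira ∉ Budget.
Only one task force left: Hira ∈ Ops.
(1): Gus matches Hira: Gus ∈ Ops.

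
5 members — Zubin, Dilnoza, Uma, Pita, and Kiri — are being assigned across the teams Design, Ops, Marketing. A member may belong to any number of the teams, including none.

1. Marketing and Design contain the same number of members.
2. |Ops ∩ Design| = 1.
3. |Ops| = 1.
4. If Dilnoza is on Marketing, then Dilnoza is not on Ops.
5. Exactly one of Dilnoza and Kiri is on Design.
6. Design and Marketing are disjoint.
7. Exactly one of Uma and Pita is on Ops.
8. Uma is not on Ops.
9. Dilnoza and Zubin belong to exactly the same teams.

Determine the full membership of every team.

Design = {Kiri, Pita}; Ops = {Pita}; Marketing = {Dilnoza, Zubin}

From (8): Uma ∉ Ops.
(7) (exactly one): Pita ∈ Ops.
(3): Ops already has 1, so the rest are out.
Suppose Zubin ∈ Design: no assignment then satisfies all the clues, so Zubin ∉ Design.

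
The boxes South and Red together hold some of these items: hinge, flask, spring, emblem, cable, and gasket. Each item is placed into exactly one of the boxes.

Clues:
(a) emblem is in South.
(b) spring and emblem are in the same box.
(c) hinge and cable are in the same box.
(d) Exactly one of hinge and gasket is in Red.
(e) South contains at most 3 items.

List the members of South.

South = {emblem, gasket, spring}

From (a): emblem ∈ South.
(b): spring matches emblem: spring ∈ South.
Suppose hinge ∈ South: no assignment then satisfies all the clues, so hinge ∉ South.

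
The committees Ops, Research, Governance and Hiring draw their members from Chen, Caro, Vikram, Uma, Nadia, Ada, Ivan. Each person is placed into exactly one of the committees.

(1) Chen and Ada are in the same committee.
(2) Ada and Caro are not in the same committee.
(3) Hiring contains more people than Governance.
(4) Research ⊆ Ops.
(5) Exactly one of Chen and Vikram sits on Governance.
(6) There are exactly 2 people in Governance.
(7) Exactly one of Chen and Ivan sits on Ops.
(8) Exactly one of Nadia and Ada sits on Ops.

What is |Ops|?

2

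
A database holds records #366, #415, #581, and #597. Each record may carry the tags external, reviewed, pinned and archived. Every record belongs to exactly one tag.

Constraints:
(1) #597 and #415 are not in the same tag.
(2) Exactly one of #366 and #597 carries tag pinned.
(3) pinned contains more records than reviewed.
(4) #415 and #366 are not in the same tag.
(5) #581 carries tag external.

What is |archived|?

1

From (5): #581 ∈ external.
Suppose #366 ∈ reviewed: no assignment then satisfies all the clues, so #366 ∉ reviewed.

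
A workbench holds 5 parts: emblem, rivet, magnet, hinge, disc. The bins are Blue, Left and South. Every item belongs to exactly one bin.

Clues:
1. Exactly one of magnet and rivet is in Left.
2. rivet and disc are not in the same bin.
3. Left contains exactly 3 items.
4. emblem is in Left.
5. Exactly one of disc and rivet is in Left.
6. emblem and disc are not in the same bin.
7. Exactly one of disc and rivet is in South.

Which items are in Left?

From (4): emblem ∈ Left.
(6): disc ∉ Left.
(5) (exactly one): rivet ∈ Left.
(7) (exactly one): disc ∈ South.
(1) (exactly one): magnet ∉ Left.
(3): only 3 candidates remain for Left, so all are in.

Left = {emblem, hinge, rivet}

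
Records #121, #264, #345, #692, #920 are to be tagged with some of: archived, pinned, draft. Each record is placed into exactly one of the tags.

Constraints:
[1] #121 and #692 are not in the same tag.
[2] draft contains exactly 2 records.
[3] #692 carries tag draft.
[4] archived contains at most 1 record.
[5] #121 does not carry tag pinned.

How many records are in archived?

1

From (3): #692 ∈ draft.
From (5): #121 ∉ pinned.
(1): #121 ∉ draft.
Only one tag left: #121 ∈ archived.
(4): archived already has 1, so the rest are out.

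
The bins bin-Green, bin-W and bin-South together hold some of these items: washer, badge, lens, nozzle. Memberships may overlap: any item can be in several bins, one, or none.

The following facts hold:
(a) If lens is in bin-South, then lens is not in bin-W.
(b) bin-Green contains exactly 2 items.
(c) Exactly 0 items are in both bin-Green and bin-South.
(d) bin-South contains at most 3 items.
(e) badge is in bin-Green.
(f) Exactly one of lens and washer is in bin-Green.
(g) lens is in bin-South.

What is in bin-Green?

bin-Green = {badge, washer}

From (e): badge ∈ bin-Green.
From (g): lens ∈ bin-South.
(a): lens ∉ bin-W.
Suppose washer ∉ bin-Green: no assignment then satisfies all the clues, so washer ∈ bin-Green.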